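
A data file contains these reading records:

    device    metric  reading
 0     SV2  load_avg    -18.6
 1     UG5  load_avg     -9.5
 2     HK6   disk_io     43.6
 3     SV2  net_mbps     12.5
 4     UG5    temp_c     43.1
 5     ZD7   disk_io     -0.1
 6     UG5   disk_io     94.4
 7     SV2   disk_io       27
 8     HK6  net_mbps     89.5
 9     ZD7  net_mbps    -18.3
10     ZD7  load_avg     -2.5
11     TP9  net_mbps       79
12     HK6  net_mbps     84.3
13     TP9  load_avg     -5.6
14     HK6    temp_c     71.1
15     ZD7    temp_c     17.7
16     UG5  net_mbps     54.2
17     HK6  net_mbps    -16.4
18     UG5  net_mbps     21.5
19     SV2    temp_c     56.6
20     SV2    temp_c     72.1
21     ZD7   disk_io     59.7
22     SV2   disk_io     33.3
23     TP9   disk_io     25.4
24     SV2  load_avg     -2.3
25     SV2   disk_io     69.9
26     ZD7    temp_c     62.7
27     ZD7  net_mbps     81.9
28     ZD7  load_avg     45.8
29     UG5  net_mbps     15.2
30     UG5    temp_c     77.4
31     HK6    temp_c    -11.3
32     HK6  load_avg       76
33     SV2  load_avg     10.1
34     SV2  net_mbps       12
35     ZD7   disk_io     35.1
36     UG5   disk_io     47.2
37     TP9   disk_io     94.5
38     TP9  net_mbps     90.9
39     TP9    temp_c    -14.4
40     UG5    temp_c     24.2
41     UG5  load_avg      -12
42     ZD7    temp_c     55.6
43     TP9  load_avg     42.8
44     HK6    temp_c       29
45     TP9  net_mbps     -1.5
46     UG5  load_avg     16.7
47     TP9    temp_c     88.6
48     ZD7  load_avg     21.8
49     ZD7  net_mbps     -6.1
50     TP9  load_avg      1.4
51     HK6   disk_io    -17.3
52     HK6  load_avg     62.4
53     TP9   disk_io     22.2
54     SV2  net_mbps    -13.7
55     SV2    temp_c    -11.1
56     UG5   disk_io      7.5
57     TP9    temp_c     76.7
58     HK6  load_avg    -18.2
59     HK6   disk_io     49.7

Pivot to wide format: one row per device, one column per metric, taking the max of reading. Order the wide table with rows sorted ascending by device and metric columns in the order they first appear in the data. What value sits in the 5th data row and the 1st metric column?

With rows sorted ascending by device, row 5 is device=ZD7. metric columns in first-appearance order: load_avg, disk_io, net_mbps, temp_c; column 1 is load_avg.
Long rows with device=ZD7, metric=load_avg: max(-2.5, 45.8, 21.8) = 45.8.

45.8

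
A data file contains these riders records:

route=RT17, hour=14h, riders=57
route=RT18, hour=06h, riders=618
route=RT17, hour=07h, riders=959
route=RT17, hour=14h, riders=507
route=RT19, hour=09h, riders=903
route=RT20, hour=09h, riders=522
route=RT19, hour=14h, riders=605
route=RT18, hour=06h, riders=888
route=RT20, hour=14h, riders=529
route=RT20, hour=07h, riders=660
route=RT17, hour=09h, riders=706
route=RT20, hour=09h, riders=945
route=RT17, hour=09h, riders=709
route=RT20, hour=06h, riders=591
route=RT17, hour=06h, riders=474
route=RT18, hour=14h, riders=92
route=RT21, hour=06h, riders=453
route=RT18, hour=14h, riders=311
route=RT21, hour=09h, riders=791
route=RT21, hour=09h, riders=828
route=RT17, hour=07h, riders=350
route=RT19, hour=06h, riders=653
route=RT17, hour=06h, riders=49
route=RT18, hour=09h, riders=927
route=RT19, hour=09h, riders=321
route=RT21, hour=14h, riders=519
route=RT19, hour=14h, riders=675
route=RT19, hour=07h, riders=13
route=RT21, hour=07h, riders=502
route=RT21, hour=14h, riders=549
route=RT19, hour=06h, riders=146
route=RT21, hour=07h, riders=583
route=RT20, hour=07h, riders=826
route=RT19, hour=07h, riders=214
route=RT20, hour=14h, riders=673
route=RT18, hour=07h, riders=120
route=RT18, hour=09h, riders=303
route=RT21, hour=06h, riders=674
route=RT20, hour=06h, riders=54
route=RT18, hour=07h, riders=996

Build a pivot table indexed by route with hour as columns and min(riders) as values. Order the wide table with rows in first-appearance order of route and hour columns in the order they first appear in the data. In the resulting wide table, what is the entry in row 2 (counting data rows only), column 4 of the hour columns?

With rows in first-appearance order of route, row 2 is route=RT18. hour columns in first-appearance order: 14h, 06h, 07h, 09h; column 4 is 09h.
Long rows with route=RT18, hour=09h: min(927, 303) = 303.

303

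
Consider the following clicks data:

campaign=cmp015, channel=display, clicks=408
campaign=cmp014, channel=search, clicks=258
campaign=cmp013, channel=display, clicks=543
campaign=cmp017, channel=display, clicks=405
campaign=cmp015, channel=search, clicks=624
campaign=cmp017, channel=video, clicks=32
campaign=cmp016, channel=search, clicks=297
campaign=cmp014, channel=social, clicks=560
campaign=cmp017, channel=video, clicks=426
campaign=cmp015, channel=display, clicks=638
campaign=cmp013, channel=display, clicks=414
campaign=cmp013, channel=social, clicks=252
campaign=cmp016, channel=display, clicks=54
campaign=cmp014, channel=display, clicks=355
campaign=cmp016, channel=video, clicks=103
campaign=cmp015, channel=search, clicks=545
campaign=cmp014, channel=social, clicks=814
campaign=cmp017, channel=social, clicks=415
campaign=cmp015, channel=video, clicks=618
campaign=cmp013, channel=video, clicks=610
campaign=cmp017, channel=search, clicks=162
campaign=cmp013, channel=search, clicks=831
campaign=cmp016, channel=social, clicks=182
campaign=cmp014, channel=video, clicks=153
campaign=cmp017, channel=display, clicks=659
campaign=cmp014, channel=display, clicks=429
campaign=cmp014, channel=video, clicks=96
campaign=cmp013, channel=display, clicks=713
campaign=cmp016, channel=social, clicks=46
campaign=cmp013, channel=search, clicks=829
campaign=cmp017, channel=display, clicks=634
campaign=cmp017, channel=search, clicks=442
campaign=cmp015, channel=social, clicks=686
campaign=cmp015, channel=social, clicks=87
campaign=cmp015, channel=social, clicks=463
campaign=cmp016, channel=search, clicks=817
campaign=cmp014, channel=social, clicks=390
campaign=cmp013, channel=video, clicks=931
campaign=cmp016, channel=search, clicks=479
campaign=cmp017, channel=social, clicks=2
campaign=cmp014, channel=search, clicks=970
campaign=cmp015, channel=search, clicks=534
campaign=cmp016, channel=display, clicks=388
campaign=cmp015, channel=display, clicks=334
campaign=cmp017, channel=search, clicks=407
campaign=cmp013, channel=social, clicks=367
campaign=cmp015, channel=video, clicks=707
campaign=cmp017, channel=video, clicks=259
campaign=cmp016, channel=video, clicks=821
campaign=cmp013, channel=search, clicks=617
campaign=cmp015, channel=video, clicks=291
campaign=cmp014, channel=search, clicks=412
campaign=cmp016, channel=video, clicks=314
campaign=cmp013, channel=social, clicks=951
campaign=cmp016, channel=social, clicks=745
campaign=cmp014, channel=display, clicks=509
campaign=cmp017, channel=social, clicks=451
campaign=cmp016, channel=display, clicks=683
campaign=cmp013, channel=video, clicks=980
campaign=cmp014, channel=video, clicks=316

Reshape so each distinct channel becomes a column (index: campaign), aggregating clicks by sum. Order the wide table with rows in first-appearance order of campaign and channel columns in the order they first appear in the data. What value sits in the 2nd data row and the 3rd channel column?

565

With rows in first-appearance order of campaign, row 2 is campaign=cmp014. channel columns in first-appearance order: display, search, video, social; column 3 is video.
Long rows with campaign=cmp014, channel=video: 153 + 96 + 316 = 565.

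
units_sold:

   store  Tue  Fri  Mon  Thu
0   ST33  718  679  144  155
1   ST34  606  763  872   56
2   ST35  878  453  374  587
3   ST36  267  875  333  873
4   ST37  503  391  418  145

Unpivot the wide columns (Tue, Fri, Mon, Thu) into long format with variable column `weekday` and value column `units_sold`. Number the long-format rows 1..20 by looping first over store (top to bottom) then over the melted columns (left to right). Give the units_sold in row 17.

503

20 rows total (5 × 4). Row 17: index ⌊(17-1)/4⌋ = 4 into store → ST37; (17-1) mod 4 = 0 into the melted columns → Tue.
So row 17 is (ST37, Tue, 503); units_sold = 503.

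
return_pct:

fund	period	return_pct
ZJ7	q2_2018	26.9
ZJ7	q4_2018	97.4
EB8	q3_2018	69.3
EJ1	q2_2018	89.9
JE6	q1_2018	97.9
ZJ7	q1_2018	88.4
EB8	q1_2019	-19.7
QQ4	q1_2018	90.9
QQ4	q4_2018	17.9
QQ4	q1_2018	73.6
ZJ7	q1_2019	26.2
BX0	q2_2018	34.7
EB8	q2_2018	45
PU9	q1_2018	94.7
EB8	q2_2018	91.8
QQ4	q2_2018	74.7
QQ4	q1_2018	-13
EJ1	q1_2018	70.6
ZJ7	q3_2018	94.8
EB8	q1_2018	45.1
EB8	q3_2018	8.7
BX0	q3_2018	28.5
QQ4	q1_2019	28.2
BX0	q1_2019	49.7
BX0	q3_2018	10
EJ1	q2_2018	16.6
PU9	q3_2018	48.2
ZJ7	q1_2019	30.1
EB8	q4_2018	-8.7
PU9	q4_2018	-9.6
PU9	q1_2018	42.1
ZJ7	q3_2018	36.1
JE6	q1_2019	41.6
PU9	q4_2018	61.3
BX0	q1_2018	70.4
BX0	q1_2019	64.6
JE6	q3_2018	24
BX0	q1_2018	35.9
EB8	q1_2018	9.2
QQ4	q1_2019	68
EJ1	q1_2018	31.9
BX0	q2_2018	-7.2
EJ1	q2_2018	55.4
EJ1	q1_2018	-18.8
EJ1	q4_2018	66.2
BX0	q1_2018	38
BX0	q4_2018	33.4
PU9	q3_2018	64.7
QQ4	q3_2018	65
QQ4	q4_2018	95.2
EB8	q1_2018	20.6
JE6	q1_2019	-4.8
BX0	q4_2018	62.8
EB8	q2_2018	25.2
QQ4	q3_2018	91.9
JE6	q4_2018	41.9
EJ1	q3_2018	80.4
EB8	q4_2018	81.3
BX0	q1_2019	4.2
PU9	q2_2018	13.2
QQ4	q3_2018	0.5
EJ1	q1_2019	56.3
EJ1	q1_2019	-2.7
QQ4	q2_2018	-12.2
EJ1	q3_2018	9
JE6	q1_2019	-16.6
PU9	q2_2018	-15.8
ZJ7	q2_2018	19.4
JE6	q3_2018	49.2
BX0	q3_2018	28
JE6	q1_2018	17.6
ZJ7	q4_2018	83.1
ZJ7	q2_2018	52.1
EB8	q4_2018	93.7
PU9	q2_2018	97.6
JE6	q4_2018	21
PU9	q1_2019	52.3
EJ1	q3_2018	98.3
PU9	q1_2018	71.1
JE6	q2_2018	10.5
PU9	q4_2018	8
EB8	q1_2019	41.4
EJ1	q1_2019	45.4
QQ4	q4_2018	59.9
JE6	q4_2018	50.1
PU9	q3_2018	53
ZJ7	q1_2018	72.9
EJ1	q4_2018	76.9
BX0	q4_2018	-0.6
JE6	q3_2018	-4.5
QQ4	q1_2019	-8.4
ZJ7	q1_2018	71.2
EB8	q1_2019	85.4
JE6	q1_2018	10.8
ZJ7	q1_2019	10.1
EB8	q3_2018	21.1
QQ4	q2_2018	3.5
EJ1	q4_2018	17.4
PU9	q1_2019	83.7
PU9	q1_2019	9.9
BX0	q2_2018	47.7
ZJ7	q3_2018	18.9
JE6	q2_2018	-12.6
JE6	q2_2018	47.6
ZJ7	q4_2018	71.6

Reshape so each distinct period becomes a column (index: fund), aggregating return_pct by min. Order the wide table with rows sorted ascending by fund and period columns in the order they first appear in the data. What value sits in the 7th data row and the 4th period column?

71.2

With rows sorted ascending by fund, row 7 is fund=ZJ7. period columns in first-appearance order: q2_2018, q4_2018, q3_2018, q1_2018, q1_2019; column 4 is q1_2018.
Long rows with fund=ZJ7, period=q1_2018: min(88.4, 72.9, 71.2) = 71.2.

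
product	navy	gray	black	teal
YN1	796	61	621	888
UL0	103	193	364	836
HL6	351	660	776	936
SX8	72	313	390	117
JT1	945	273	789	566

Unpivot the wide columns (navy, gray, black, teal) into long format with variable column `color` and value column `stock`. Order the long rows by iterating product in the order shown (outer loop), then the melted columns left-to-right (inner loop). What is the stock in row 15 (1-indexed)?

20 rows total (5 × 4). Row 15: index ⌊(15-1)/4⌋ = 3 into product → SX8; (15-1) mod 4 = 2 into the melted columns → black.
So row 15 is (SX8, black, 390); stock = 390.

390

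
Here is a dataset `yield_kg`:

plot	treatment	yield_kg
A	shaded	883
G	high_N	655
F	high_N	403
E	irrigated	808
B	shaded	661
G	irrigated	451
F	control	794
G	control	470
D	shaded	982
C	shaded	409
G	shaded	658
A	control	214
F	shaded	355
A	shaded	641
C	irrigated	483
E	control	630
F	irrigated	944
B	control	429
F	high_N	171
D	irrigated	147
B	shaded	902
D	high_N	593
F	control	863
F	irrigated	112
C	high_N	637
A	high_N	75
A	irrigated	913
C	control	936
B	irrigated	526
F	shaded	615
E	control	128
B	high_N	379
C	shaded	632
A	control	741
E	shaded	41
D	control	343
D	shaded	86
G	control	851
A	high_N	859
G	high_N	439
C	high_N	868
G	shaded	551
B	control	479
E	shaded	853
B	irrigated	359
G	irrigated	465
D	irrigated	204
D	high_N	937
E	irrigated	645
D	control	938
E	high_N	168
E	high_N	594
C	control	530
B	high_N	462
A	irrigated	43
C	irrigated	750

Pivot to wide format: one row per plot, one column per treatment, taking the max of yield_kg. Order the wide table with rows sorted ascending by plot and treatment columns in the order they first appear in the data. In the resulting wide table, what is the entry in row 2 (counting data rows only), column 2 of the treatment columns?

With rows sorted ascending by plot, row 2 is plot=B. treatment columns in first-appearance order: shaded, high_N, irrigated, control; column 2 is high_N.
Long rows with plot=B, treatment=high_N: max(379, 462) = 462.

462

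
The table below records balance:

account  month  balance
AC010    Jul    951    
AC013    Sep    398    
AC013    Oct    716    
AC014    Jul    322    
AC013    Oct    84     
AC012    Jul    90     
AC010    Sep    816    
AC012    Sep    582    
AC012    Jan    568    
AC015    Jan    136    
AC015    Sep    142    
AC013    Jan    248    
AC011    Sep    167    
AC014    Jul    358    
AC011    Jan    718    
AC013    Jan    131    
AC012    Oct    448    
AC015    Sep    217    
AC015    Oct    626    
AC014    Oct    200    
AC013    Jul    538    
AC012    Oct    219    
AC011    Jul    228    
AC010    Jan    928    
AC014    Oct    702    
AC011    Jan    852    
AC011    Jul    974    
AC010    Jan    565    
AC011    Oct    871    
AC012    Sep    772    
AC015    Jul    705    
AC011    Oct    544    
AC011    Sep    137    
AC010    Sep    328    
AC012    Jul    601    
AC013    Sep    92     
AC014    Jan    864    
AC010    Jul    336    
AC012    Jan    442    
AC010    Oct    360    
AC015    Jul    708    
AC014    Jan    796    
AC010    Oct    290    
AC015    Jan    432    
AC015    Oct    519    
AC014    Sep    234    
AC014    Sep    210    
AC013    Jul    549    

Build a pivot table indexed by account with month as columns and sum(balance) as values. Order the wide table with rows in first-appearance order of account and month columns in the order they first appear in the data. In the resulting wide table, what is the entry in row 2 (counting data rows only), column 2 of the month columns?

490

With rows in first-appearance order of account, row 2 is account=AC013. month columns in first-appearance order: Jul, Sep, Oct, Jan; column 2 is Sep.
Long rows with account=AC013, month=Sep: 398 + 92 = 490.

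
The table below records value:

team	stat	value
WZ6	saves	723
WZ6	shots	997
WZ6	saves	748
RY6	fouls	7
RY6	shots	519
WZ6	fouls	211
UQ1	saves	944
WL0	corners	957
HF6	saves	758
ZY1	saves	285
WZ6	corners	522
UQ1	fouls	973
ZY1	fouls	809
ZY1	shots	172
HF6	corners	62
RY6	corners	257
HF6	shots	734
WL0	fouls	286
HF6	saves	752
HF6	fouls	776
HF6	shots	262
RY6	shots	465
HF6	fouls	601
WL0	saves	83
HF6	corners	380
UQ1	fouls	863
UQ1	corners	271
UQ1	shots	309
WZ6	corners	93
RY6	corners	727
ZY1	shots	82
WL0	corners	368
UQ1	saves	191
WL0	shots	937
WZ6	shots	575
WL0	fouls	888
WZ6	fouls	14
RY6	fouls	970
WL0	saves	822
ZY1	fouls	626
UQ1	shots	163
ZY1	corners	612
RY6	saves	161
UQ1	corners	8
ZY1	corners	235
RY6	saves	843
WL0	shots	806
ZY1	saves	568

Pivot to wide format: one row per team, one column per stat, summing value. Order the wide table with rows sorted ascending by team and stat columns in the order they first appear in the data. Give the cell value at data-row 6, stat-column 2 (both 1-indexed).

With rows sorted ascending by team, row 6 is team=ZY1. stat columns in first-appearance order: saves, shots, fouls, corners; column 2 is shots.
Long rows with team=ZY1, stat=shots: 172 + 82 = 254.

254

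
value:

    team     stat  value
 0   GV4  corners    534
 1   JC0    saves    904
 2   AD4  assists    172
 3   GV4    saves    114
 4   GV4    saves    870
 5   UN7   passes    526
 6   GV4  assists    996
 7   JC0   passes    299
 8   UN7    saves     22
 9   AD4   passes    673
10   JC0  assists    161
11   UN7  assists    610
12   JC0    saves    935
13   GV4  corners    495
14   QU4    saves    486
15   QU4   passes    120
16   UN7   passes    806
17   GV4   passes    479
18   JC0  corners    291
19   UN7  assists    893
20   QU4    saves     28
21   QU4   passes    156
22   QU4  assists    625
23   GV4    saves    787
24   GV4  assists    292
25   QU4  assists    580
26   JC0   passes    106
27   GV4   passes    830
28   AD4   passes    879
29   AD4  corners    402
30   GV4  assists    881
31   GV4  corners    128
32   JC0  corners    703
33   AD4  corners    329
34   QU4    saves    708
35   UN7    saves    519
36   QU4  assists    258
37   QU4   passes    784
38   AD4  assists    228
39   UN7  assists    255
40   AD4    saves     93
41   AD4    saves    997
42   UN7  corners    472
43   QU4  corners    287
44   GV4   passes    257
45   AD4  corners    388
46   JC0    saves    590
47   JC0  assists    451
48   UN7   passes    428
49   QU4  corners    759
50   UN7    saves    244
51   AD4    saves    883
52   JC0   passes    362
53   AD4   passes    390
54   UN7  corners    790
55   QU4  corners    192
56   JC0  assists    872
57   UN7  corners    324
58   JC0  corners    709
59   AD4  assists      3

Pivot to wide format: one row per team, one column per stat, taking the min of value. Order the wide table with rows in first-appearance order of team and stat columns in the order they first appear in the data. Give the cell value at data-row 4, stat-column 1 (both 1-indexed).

With rows in first-appearance order of team, row 4 is team=UN7. stat columns in first-appearance order: corners, saves, assists, passes; column 1 is corners.
Long rows with team=UN7, stat=corners: min(472, 790, 324) = 324.

324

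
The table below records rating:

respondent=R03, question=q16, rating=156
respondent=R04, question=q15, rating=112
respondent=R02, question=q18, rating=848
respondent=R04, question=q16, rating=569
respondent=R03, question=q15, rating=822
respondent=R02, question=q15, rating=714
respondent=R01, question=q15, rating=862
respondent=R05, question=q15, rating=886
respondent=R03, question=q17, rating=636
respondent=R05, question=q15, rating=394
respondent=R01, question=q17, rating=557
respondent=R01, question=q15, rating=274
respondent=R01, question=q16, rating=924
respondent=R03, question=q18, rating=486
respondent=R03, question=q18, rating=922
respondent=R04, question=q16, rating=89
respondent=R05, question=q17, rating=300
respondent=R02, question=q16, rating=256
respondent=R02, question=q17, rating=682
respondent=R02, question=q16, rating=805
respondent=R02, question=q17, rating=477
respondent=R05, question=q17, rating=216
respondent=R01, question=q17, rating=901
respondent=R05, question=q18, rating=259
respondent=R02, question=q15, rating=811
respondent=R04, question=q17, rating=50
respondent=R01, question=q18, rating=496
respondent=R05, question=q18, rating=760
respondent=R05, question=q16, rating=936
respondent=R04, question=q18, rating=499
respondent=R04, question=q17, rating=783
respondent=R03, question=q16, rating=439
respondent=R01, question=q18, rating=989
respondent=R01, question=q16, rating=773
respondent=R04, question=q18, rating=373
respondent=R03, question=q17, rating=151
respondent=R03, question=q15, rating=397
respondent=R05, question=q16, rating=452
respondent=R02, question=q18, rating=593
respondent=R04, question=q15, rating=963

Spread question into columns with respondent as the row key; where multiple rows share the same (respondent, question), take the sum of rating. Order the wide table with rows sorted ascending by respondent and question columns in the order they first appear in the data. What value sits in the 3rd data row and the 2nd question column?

1219

With rows sorted ascending by respondent, row 3 is respondent=R03. question columns in first-appearance order: q16, q15, q18, q17; column 2 is q15.
Long rows with respondent=R03, question=q15: 822 + 397 = 1219.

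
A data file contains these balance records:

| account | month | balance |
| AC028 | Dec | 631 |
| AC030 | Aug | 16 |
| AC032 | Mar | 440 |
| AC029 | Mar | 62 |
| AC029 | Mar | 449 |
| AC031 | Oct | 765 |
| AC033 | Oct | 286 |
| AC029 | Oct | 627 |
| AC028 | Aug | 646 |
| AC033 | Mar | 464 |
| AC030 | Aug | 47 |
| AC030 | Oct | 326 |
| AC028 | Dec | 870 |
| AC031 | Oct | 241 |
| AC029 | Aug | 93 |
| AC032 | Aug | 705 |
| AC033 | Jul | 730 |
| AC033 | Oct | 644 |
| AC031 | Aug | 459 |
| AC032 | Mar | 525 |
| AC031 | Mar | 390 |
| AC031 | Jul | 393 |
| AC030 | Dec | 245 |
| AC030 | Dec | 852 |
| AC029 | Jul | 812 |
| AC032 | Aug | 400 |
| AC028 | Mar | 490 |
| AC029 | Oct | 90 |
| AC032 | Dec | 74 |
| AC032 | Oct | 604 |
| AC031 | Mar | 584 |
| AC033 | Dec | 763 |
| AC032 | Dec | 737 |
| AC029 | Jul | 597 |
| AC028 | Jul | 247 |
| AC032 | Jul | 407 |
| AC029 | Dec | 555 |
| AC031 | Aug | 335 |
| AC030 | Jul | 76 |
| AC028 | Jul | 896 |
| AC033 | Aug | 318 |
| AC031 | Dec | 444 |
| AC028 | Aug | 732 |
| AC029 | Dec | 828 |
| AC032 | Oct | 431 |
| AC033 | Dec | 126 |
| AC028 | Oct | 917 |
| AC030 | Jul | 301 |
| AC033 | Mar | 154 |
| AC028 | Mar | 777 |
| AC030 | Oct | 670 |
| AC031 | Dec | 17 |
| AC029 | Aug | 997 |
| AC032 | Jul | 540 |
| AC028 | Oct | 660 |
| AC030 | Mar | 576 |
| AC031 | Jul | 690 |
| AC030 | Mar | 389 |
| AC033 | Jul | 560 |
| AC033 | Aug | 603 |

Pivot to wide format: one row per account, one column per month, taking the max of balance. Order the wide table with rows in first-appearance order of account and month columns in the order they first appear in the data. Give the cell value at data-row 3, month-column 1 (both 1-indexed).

With rows in first-appearance order of account, row 3 is account=AC032. month columns in first-appearance order: Dec, Aug, Mar, Oct, Jul; column 1 is Dec.
Long rows with account=AC032, month=Dec: max(74, 737) = 737.

737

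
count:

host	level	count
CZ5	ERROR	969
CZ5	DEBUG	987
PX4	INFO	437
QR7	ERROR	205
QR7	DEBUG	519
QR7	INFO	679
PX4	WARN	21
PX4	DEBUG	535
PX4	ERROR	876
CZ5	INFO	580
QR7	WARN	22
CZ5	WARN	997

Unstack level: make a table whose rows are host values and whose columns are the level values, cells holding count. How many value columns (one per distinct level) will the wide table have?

4

4 distinct level values: INFO, ERROR, WARN, DEBUG.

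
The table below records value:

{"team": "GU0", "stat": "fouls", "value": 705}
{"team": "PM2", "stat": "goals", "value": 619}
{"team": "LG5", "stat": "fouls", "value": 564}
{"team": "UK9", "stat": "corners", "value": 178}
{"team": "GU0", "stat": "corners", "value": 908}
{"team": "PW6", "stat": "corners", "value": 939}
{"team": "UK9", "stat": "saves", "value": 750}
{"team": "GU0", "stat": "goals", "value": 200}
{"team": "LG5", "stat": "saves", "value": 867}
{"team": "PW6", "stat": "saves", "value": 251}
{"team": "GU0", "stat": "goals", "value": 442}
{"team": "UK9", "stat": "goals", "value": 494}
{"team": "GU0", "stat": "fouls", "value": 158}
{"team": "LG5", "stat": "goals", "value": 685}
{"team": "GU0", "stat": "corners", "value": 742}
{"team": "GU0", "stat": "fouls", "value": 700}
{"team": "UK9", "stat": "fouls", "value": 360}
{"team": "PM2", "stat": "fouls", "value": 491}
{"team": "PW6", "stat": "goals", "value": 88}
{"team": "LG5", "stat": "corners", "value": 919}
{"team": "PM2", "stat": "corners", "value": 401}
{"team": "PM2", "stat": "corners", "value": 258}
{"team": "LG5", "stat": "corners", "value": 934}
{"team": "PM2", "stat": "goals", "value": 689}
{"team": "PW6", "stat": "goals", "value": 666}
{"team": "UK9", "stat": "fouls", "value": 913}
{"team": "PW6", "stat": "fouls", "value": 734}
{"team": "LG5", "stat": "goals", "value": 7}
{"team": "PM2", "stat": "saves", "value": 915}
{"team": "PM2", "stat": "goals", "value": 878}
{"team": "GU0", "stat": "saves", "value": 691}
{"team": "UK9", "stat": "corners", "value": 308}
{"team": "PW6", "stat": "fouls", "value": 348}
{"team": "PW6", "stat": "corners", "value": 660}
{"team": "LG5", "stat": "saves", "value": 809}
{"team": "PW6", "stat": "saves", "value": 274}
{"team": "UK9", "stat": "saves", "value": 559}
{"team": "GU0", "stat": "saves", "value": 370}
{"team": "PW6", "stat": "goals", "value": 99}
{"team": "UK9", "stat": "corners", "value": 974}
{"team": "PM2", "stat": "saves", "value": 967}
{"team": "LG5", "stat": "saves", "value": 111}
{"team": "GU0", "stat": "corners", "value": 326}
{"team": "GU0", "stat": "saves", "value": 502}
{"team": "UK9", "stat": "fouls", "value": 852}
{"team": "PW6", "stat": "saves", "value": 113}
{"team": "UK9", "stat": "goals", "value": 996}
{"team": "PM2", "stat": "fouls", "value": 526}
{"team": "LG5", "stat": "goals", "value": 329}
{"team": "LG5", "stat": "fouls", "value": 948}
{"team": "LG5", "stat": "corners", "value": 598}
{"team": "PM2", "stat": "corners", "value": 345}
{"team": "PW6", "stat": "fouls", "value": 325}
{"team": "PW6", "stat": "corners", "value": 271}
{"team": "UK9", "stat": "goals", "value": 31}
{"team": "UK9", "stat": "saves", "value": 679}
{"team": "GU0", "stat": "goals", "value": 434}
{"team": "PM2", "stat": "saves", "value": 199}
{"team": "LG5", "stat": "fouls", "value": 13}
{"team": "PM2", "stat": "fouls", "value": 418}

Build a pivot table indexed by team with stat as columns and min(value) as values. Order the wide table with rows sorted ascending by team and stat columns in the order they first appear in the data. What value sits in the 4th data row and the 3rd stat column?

With rows sorted ascending by team, row 4 is team=PW6. stat columns in first-appearance order: fouls, goals, corners, saves; column 3 is corners.
Long rows with team=PW6, stat=corners: min(939, 660, 271) = 271.

271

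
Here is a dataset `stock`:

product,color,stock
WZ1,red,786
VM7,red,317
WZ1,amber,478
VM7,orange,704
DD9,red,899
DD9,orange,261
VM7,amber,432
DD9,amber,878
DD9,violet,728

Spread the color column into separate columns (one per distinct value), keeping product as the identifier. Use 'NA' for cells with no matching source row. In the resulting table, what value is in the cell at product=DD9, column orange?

261

The long row with product=DD9, color=orange has stock=261.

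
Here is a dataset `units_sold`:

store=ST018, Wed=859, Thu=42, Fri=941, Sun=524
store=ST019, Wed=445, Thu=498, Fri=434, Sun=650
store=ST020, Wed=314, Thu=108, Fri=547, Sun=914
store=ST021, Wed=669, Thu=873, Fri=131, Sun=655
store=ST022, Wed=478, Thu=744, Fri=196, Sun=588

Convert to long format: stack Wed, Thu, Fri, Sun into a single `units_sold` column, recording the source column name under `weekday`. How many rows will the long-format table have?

5 store values × 4 melted columns = 20 rows.

20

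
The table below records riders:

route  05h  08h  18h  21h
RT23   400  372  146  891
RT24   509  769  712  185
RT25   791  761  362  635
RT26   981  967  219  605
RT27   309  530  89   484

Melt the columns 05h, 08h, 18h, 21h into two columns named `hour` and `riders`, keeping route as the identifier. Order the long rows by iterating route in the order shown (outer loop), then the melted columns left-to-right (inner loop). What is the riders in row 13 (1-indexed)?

20 rows total (5 × 4). Row 13: index ⌊(13-1)/4⌋ = 3 into route → RT26; (13-1) mod 4 = 0 into the melted columns → 05h.
So row 13 is (RT26, 05h, 981); riders = 981.

981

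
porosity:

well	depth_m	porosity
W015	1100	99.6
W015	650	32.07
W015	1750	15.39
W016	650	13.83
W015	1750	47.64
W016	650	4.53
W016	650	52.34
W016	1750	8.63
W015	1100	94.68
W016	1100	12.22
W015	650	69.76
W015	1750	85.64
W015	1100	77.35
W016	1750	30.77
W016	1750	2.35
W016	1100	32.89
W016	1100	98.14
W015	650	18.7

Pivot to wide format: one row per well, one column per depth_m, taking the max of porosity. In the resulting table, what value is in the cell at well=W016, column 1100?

Rows with well=W016 and depth_m=1100: porosity values are 12.22, 32.89, 98.14.
max(12.22, 32.89, 98.14) = 98.14.

98.14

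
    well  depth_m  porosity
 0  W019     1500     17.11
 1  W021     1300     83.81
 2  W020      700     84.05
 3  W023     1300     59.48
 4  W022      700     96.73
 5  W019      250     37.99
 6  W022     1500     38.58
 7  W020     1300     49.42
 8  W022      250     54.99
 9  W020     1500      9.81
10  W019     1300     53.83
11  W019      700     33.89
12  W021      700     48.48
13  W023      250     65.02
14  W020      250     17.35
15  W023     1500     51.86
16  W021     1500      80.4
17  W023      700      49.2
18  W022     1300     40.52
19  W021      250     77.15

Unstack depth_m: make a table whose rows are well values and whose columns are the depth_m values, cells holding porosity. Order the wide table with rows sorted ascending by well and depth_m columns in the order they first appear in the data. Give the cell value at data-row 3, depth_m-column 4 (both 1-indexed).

With rows sorted ascending by well, row 3 is well=W021. depth_m columns in first-appearance order: 1500, 1300, 700, 250; column 4 is 250.
Long rows with well=W021, depth_m=250: porosity = 77.15.

77.15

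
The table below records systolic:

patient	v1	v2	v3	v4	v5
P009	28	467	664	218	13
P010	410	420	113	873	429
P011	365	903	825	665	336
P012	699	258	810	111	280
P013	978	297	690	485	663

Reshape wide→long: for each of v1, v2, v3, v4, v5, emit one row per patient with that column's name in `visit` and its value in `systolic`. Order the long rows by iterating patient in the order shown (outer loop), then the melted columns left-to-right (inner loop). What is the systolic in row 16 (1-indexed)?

25 rows total (5 × 5). Row 16: index ⌊(16-1)/5⌋ = 3 into patient → P012; (16-1) mod 5 = 0 into the melted columns → v1.
So row 16 is (P012, v1, 699); systolic = 699.

699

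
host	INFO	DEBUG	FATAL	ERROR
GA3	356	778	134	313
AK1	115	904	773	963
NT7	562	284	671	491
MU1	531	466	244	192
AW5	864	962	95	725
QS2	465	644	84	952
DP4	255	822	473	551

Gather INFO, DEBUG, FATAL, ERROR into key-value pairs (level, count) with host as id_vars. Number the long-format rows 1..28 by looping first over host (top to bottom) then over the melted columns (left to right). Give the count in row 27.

28 rows total (7 × 4). Row 27: index ⌊(27-1)/4⌋ = 6 into host → DP4; (27-1) mod 4 = 2 into the melted columns → FATAL.
So row 27 is (DP4, FATAL, 473); count = 473.

473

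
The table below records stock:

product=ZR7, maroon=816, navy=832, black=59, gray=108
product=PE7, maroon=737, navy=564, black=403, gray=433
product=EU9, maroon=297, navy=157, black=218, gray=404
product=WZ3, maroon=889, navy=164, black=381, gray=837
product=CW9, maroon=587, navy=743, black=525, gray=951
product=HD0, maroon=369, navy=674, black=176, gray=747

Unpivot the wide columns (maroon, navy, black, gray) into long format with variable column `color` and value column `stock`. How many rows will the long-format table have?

6 product values × 4 melted columns = 24 rows.

24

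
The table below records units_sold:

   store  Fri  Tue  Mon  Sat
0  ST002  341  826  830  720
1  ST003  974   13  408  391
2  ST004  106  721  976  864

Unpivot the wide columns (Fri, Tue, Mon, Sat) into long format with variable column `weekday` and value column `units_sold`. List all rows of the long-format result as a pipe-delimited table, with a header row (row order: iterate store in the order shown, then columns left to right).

Each (store, column) pair becomes one row: 3 × 4 = 12 rows.
For example, (ST002, Fri) → units_sold=341.

| store | weekday | units_sold |
| ST002 | Fri | 341 |
| ST002 | Tue | 826 |
| ST002 | Mon | 830 |
| ST002 | Sat | 720 |
| ST003 | Fri | 974 |
| ST003 | Tue | 13 |
| ST003 | Mon | 408 |
| ST003 | Sat | 391 |
| ST004 | Fri | 106 |
| ST004 | Tue | 721 |
| ST004 | Mon | 976 |
| ST004 | Sat | 864 |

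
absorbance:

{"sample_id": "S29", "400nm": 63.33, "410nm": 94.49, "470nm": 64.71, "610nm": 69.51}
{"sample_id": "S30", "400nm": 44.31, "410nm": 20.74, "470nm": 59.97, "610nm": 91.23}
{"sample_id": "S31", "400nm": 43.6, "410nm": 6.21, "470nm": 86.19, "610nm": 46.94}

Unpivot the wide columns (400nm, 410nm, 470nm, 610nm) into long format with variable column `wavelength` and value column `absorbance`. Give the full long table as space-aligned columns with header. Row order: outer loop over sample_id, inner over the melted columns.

sample_id  wavelength  absorbance
S29        400nm       63.33     
S29        410nm       94.49     
S29        470nm       64.71     
S29        610nm       69.51     
S30        400nm       44.31     
S30        410nm       20.74     
S30        470nm       59.97     
S30        610nm       91.23     
S31        400nm       43.6      
S31        410nm       6.21      
S31        470nm       86.19     
S31        610nm       46.94     

Each (sample_id, column) pair becomes one row: 3 × 4 = 12 rows.
For example, (S29, 400nm) → absorbance=63.33.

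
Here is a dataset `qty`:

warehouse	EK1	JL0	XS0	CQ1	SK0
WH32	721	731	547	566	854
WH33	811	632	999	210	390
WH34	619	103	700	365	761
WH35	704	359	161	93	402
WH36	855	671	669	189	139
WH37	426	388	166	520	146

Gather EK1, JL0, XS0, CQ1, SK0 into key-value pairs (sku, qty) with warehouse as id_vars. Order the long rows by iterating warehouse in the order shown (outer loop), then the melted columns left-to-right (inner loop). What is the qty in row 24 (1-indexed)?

30 rows total (6 × 5). Row 24: index ⌊(24-1)/5⌋ = 4 into warehouse → WH36; (24-1) mod 5 = 3 into the melted columns → CQ1.
So row 24 is (WH36, CQ1, 189); qty = 189.

189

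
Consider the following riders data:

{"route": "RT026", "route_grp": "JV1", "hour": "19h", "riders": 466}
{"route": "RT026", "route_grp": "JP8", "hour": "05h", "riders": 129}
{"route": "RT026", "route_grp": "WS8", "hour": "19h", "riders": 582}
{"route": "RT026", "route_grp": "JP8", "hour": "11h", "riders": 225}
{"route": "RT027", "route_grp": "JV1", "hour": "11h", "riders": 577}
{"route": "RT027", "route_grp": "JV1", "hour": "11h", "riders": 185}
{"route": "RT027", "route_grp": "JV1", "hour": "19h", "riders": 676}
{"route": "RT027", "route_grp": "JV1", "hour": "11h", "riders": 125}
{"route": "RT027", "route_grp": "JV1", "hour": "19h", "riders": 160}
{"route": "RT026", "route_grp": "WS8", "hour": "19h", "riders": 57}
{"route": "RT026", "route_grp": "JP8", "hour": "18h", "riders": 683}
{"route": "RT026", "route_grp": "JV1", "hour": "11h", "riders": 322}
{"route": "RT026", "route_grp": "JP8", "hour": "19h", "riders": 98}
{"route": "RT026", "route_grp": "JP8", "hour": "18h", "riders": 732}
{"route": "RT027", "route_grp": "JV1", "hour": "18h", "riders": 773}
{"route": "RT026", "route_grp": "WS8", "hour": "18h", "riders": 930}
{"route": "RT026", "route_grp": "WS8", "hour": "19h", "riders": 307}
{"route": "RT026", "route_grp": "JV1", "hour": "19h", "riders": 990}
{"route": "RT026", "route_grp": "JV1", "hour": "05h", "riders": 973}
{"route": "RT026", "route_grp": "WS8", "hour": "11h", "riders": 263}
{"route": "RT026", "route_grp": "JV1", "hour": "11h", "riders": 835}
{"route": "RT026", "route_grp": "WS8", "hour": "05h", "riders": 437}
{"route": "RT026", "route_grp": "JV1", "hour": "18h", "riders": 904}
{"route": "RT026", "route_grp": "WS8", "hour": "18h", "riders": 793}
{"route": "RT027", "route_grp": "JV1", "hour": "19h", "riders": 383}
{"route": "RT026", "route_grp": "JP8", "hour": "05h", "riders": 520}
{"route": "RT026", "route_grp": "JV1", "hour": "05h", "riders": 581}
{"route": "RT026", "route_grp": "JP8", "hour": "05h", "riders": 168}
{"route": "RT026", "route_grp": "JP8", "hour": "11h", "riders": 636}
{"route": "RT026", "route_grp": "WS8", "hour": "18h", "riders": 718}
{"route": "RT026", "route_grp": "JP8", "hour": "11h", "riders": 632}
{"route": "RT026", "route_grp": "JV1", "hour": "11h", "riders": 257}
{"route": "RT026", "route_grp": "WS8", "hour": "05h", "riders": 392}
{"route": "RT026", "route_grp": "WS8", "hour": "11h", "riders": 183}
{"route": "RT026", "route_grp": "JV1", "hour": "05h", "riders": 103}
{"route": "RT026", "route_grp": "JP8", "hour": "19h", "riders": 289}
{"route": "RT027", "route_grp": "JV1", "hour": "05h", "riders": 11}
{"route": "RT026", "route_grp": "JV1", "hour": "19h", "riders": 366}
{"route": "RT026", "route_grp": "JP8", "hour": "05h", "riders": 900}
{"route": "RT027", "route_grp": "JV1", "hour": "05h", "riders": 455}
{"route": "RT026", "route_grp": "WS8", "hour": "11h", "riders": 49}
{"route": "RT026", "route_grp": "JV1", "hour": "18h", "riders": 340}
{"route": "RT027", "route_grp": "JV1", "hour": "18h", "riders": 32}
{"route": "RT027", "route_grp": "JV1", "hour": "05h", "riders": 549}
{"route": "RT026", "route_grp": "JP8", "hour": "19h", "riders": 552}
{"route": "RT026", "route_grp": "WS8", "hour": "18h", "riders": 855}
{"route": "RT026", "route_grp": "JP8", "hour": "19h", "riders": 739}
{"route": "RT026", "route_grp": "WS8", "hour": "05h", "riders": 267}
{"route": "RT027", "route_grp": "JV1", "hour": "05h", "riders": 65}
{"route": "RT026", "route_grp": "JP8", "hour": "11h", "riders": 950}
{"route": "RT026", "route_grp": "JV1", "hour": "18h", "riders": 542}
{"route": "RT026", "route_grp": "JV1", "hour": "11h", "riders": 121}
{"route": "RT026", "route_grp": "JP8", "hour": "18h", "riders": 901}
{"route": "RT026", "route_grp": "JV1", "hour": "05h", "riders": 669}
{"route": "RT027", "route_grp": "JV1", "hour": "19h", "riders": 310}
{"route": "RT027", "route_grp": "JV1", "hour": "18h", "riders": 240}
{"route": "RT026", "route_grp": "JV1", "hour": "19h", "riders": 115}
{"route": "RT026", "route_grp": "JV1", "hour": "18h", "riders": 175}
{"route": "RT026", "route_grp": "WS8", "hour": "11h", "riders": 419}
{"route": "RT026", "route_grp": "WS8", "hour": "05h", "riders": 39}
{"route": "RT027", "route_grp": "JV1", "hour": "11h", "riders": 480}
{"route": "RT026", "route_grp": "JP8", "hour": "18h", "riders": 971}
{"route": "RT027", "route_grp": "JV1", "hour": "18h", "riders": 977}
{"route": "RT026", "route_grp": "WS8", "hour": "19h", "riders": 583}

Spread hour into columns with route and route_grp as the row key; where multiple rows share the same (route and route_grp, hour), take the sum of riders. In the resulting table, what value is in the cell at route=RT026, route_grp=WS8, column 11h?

Rows with route=RT026, route_grp=WS8 and hour=11h: riders values are 263, 183, 49, 419.
263 + 183 + 49 + 419 = 914.

914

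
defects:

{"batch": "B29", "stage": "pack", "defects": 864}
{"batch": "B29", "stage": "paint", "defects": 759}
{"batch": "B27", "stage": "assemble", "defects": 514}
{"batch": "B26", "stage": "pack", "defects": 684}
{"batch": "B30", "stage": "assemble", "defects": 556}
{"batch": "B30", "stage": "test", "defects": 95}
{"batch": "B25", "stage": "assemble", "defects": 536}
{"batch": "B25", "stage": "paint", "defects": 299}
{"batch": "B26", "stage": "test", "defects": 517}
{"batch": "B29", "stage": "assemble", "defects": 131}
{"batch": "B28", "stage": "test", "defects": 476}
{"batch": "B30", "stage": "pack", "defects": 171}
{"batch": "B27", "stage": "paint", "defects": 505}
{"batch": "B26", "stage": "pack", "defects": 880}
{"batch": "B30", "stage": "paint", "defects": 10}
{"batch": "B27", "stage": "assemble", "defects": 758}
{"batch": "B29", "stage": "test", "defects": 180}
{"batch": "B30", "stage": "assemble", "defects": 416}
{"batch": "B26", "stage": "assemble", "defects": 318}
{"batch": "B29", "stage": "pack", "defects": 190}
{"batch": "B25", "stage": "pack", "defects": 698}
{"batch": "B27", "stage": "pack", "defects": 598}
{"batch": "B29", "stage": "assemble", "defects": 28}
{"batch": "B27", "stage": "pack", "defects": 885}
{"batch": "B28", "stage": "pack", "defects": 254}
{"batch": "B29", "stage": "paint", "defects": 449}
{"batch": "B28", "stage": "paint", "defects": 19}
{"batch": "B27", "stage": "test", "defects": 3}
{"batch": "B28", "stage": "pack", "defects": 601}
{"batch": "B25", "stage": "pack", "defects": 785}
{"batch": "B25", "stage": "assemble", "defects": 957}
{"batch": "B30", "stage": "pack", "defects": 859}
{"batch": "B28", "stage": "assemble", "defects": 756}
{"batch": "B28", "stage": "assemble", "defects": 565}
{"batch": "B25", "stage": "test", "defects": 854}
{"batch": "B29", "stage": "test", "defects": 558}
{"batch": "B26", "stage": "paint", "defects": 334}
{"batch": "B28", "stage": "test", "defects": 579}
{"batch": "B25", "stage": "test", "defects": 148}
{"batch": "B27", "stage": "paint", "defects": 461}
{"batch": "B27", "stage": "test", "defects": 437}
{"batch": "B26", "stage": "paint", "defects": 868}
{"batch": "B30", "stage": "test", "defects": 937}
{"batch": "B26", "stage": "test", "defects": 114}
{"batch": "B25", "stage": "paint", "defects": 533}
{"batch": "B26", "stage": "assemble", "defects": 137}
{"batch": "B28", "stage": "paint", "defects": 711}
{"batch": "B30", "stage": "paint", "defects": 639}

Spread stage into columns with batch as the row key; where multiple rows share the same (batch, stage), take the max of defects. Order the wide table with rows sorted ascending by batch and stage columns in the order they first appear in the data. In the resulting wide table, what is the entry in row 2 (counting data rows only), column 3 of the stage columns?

With rows sorted ascending by batch, row 2 is batch=B26. stage columns in first-appearance order: pack, paint, assemble, test; column 3 is assemble.
Long rows with batch=B26, stage=assemble: max(318, 137) = 318.

318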